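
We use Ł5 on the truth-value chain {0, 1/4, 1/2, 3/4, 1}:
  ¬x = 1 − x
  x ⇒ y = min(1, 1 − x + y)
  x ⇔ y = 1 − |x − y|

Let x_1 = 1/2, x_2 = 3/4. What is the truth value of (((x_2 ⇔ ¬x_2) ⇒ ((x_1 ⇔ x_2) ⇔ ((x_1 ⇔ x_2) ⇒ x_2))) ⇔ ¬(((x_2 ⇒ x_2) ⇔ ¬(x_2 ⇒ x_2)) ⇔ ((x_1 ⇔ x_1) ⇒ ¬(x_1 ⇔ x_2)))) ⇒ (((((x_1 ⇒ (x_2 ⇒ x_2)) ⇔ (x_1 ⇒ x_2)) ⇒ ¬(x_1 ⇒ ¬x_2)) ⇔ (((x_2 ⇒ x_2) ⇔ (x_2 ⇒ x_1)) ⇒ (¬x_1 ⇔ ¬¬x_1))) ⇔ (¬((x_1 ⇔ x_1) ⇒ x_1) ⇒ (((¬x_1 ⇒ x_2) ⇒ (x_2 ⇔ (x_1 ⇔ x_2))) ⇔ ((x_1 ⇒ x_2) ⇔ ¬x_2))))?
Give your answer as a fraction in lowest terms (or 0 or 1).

¬x_2 = ¬3/4 = 1/4
x_2 ⇔ ¬x_2 = 3/4 ⇔ 1/4 = 1/2
x_1 ⇔ x_2 = 1/2 ⇔ 3/4 = 3/4
x_1 ⇔ x_2 = 1/2 ⇔ 3/4 = 3/4
(x_1 ⇔ x_2) ⇒ x_2 = 3/4 ⇒ 3/4 = 1
(x_1 ⇔ x_2) ⇔ ((x_1 ⇔ x_2) ⇒ x_2) = 3/4 ⇔ 1 = 3/4
(x_2 ⇔ ¬x_2) ⇒ ((x_1 ⇔ x_2) ⇔ ((x_1 ⇔ x_2) ⇒ x_2)) = 1/2 ⇒ 3/4 = 1
x_2 ⇒ x_2 = 3/4 ⇒ 3/4 = 1
x_2 ⇒ x_2 = 3/4 ⇒ 3/4 = 1
¬(x_2 ⇒ x_2) = ¬1 = 0
(x_2 ⇒ x_2) ⇔ ¬(x_2 ⇒ x_2) = 1 ⇔ 0 = 0
x_1 ⇔ x_1 = 1/2 ⇔ 1/2 = 1
x_1 ⇔ x_2 = 1/2 ⇔ 3/4 = 3/4
¬(x_1 ⇔ x_2) = ¬3/4 = 1/4
(x_1 ⇔ x_1) ⇒ ¬(x_1 ⇔ x_2) = 1 ⇒ 1/4 = 1/4
((x_2 ⇒ x_2) ⇔ ¬(x_2 ⇒ x_2)) ⇔ ((x_1 ⇔ x_1) ⇒ ¬(x_1 ⇔ x_2)) = 0 ⇔ 1/4 = 3/4
¬(((x_2 ⇒ x_2) ⇔ ¬(x_2 ⇒ x_2)) ⇔ ((x_1 ⇔ x_1) ⇒ ¬(x_1 ⇔ x_2))) = ¬3/4 = 1/4
((x_2 ⇔ ¬x_2) ⇒ ((x_1 ⇔ x_2) ⇔ ((x_1 ⇔ x_2) ⇒ x_2))) ⇔ ¬(((x_2 ⇒ x_2) ⇔ ¬(x_2 ⇒ x_2)) ⇔ ((x_1 ⇔ x_1) ⇒ ¬(x_1 ⇔ x_2))) = 1 ⇔ 1/4 = 1/4
x_2 ⇒ x_2 = 3/4 ⇒ 3/4 = 1
x_1 ⇒ (x_2 ⇒ x_2) = 1/2 ⇒ 1 = 1
x_1 ⇒ x_2 = 1/2 ⇒ 3/4 = 1
(x_1 ⇒ (x_2 ⇒ x_2)) ⇔ (x_1 ⇒ x_2) = 1 ⇔ 1 = 1
¬x_2 = ¬3/4 = 1/4
x_1 ⇒ ¬x_2 = 1/2 ⇒ 1/4 = 3/4
¬(x_1 ⇒ ¬x_2) = ¬3/4 = 1/4
((x_1 ⇒ (x_2 ⇒ x_2)) ⇔ (x_1 ⇒ x_2)) ⇒ ¬(x_1 ⇒ ¬x_2) = 1 ⇒ 1/4 = 1/4
x_2 ⇒ x_2 = 3/4 ⇒ 3/4 = 1
x_2 ⇒ x_1 = 3/4 ⇒ 1/2 = 3/4
(x_2 ⇒ x_2) ⇔ (x_2 ⇒ x_1) = 1 ⇔ 3/4 = 3/4
¬x_1 = ¬1/2 = 1/2
¬x_1 = ¬1/2 = 1/2
¬¬x_1 = ¬1/2 = 1/2
¬x_1 ⇔ ¬¬x_1 = 1/2 ⇔ 1/2 = 1
((x_2 ⇒ x_2) ⇔ (x_2 ⇒ x_1)) ⇒ (¬x_1 ⇔ ¬¬x_1) = 3/4 ⇒ 1 = 1
(((x_1 ⇒ (x_2 ⇒ x_2)) ⇔ (x_1 ⇒ x_2)) ⇒ ¬(x_1 ⇒ ¬x_2)) ⇔ (((x_2 ⇒ x_2) ⇔ (x_2 ⇒ x_1)) ⇒ (¬x_1 ⇔ ¬¬x_1)) = 1/4 ⇔ 1 = 1/4
x_1 ⇔ x_1 = 1/2 ⇔ 1/2 = 1
(x_1 ⇔ x_1) ⇒ x_1 = 1 ⇒ 1/2 = 1/2
¬((x_1 ⇔ x_1) ⇒ x_1) = ¬1/2 = 1/2
¬x_1 = ¬1/2 = 1/2
¬x_1 ⇒ x_2 = 1/2 ⇒ 3/4 = 1
x_1 ⇔ x_2 = 1/2 ⇔ 3/4 = 3/4
x_2 ⇔ (x_1 ⇔ x_2) = 3/4 ⇔ 3/4 = 1
(¬x_1 ⇒ x_2) ⇒ (x_2 ⇔ (x_1 ⇔ x_2)) = 1 ⇒ 1 = 1
x_1 ⇒ x_2 = 1/2 ⇒ 3/4 = 1
¬x_2 = ¬3/4 = 1/4
(x_1 ⇒ x_2) ⇔ ¬x_2 = 1 ⇔ 1/4 = 1/4
((¬x_1 ⇒ x_2) ⇒ (x_2 ⇔ (x_1 ⇔ x_2))) ⇔ ((x_1 ⇒ x_2) ⇔ ¬x_2) = 1 ⇔ 1/4 = 1/4
¬((x_1 ⇔ x_1) ⇒ x_1) ⇒ (((¬x_1 ⇒ x_2) ⇒ (x_2 ⇔ (x_1 ⇔ x_2))) ⇔ ((x_1 ⇒ x_2) ⇔ ¬x_2)) = 1/2 ⇒ 1/4 = 3/4
((((x_1 ⇒ (x_2 ⇒ x_2)) ⇔ (x_1 ⇒ x_2)) ⇒ ¬(x_1 ⇒ ¬x_2)) ⇔ (((x_2 ⇒ x_2) ⇔ (x_2 ⇒ x_1)) ⇒ (¬x_1 ⇔ ¬¬x_1))) ⇔ (¬((x_1 ⇔ x_1) ⇒ x_1) ⇒ (((¬x_1 ⇒ x_2) ⇒ (x_2 ⇔ (x_1 ⇔ x_2))) ⇔ ((x_1 ⇒ x_2) ⇔ ¬x_2))) = 1/4 ⇔ 3/4 = 1/2
(((x_2 ⇔ ¬x_2) ⇒ ((x_1 ⇔ x_2) ⇔ ((x_1 ⇔ x_2) ⇒ x_2))) ⇔ ¬(((x_2 ⇒ x_2) ⇔ ¬(x_2 ⇒ x_2)) ⇔ ((x_1 ⇔ x_1) ⇒ ¬(x_1 ⇔ x_2)))) ⇒ (((((x_1 ⇒ (x_2 ⇒ x_2)) ⇔ (x_1 ⇒ x_2)) ⇒ ¬(x_1 ⇒ ¬x_2)) ⇔ (((x_2 ⇒ x_2) ⇔ (x_2 ⇒ x_1)) ⇒ (¬x_1 ⇔ ¬¬x_1))) ⇔ (¬((x_1 ⇔ x_1) ⇒ x_1) ⇒ (((¬x_1 ⇒ x_2) ⇒ (x_2 ⇔ (x_1 ⇔ x_2))) ⇔ ((x_1 ⇒ x_2) ⇔ ¬x_2)))) = 1/4 ⇒ 1/2 = 1

1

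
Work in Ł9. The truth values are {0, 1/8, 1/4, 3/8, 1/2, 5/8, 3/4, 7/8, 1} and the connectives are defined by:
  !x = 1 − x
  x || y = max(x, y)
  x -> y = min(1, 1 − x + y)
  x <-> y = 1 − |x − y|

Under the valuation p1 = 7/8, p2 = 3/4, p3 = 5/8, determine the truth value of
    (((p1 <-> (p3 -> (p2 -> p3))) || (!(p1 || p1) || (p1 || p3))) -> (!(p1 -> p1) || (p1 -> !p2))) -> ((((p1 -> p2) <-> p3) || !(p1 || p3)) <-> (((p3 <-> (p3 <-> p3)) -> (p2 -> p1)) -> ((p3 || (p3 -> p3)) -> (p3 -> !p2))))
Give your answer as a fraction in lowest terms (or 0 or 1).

p2 -> p3 = 3/4 -> 5/8 = 7/8
p3 -> (p2 -> p3) = 5/8 -> 7/8 = 1
p1 <-> (p3 -> (p2 -> p3)) = 7/8 <-> 1 = 7/8
p1 || p1 = 7/8 || 7/8 = 7/8
!(p1 || p1) = !7/8 = 1/8
p1 || p3 = 7/8 || 5/8 = 7/8
!(p1 || p1) || (p1 || p3) = 1/8 || 7/8 = 7/8
(p1 <-> (p3 -> (p2 -> p3))) || (!(p1 || p1) || (p1 || p3)) = 7/8 || 7/8 = 7/8
p1 -> p1 = 7/8 -> 7/8 = 1
!(p1 -> p1) = !1 = 0
!p2 = !3/4 = 1/4
p1 -> !p2 = 7/8 -> 1/4 = 3/8
!(p1 -> p1) || (p1 -> !p2) = 0 || 3/8 = 3/8
((p1 <-> (p3 -> (p2 -> p3))) || (!(p1 || p1) || (p1 || p3))) -> (!(p1 -> p1) || (p1 -> !p2)) = 7/8 -> 3/8 = 1/2
p1 -> p2 = 7/8 -> 3/4 = 7/8
(p1 -> p2) <-> p3 = 7/8 <-> 5/8 = 3/4
p1 || p3 = 7/8 || 5/8 = 7/8
!(p1 || p3) = !7/8 = 1/8
((p1 -> p2) <-> p3) || !(p1 || p3) = 3/4 || 1/8 = 3/4
p3 <-> p3 = 5/8 <-> 5/8 = 1
p3 <-> (p3 <-> p3) = 5/8 <-> 1 = 5/8
p2 -> p1 = 3/4 -> 7/8 = 1
(p3 <-> (p3 <-> p3)) -> (p2 -> p1) = 5/8 -> 1 = 1
p3 -> p3 = 5/8 -> 5/8 = 1
p3 || (p3 -> p3) = 5/8 || 1 = 1
!p2 = !3/4 = 1/4
p3 -> !p2 = 5/8 -> 1/4 = 5/8
(p3 || (p3 -> p3)) -> (p3 -> !p2) = 1 -> 5/8 = 5/8
((p3 <-> (p3 <-> p3)) -> (p2 -> p1)) -> ((p3 || (p3 -> p3)) -> (p3 -> !p2)) = 1 -> 5/8 = 5/8
(((p1 -> p2) <-> p3) || !(p1 || p3)) <-> (((p3 <-> (p3 <-> p3)) -> (p2 -> p1)) -> ((p3 || (p3 -> p3)) -> (p3 -> !p2))) = 3/4 <-> 5/8 = 7/8
(((p1 <-> (p3 -> (p2 -> p3))) || (!(p1 || p1) || (p1 || p3))) -> (!(p1 -> p1) || (p1 -> !p2))) -> ((((p1 -> p2) <-> p3) || !(p1 || p3)) <-> (((p3 <-> (p3 <-> p3)) -> (p2 -> p1)) -> ((p3 || (p3 -> p3)) -> (p3 -> !p2)))) = 1/2 -> 7/8 = 1

1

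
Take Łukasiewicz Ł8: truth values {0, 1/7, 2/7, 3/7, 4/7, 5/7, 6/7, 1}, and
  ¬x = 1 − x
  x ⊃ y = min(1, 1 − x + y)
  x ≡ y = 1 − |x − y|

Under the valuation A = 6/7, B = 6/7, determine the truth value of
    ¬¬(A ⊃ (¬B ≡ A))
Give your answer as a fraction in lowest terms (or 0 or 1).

3/7

¬B = ¬6/7 = 1/7
¬B ≡ A = 1/7 ≡ 6/7 = 2/7
A ⊃ (¬B ≡ A) = 6/7 ⊃ 2/7 = 3/7
¬(A ⊃ (¬B ≡ A)) = ¬3/7 = 4/7
¬¬(A ⊃ (¬B ≡ A)) = ¬4/7 = 3/7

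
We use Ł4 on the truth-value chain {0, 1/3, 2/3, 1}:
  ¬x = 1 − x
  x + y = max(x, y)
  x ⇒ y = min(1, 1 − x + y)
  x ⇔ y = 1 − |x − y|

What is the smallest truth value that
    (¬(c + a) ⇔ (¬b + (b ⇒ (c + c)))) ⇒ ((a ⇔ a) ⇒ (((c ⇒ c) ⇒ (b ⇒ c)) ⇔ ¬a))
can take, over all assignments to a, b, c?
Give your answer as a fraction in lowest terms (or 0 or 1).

2/3

Take a = 0, b = 2/3, c = 1/3:
c + a = 1/3 + 0 = 1/3
¬(c + a) = ¬1/3 = 2/3
¬b = ¬2/3 = 1/3
c + c = 1/3 + 1/3 = 1/3
b ⇒ (c + c) = 2/3 ⇒ 1/3 = 2/3
¬b + (b ⇒ (c + c)) = 1/3 + 2/3 = 2/3
¬(c + a) ⇔ (¬b + (b ⇒ (c + c))) = 2/3 ⇔ 2/3 = 1
a ⇔ a = 0 ⇔ 0 = 1
c ⇒ c = 1/3 ⇒ 1/3 = 1
b ⇒ c = 2/3 ⇒ 1/3 = 2/3
(c ⇒ c) ⇒ (b ⇒ c) = 1 ⇒ 2/3 = 2/3
¬a = ¬0 = 1
((c ⇒ c) ⇒ (b ⇒ c)) ⇔ ¬a = 2/3 ⇔ 1 = 2/3
(a ⇔ a) ⇒ (((c ⇒ c) ⇒ (b ⇒ c)) ⇔ ¬a) = 1 ⇒ 2/3 = 2/3
(¬(c + a) ⇔ (¬b + (b ⇒ (c + c)))) ⇒ ((a ⇔ a) ⇒ (((c ⇒ c) ⇒ (b ⇒ c)) ⇔ ¬a)) = 1 ⇒ 2/3 = 2/3
No assignment yields a value below 2/3, so this is the minimum.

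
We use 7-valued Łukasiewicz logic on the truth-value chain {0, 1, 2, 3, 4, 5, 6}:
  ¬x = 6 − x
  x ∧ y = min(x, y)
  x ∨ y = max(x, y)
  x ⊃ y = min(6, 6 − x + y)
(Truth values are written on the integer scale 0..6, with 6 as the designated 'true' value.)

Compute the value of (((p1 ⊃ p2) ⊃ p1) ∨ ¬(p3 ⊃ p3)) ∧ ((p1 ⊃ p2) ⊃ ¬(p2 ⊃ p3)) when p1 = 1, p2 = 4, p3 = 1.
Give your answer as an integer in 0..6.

p1 ⊃ p2 = 1 ⊃ 4 = 6
(p1 ⊃ p2) ⊃ p1 = 6 ⊃ 1 = 1
p3 ⊃ p3 = 1 ⊃ 1 = 6
¬(p3 ⊃ p3) = ¬6 = 0
((p1 ⊃ p2) ⊃ p1) ∨ ¬(p3 ⊃ p3) = 1 ∨ 0 = 1
p1 ⊃ p2 = 1 ⊃ 4 = 6
p2 ⊃ p3 = 4 ⊃ 1 = 3
¬(p2 ⊃ p3) = ¬3 = 3
(p1 ⊃ p2) ⊃ ¬(p2 ⊃ p3) = 6 ⊃ 3 = 3
(((p1 ⊃ p2) ⊃ p1) ∨ ¬(p3 ⊃ p3)) ∧ ((p1 ⊃ p2) ⊃ ¬(p2 ⊃ p3)) = 1 ∧ 3 = 1

1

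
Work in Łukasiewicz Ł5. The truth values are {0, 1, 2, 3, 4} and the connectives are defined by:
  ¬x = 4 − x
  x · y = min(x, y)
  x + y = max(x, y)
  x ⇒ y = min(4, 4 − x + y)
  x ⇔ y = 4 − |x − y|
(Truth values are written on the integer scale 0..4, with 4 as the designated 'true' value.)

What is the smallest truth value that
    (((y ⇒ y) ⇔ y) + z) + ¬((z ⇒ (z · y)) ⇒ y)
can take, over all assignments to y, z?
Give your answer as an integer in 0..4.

Take y = 0, z = 2:
y ⇒ y = 0 ⇒ 0 = 4
(y ⇒ y) ⇔ y = 4 ⇔ 0 = 0
((y ⇒ y) ⇔ y) + z = 0 + 2 = 2
z · y = 2 · 0 = 0
z ⇒ (z · y) = 2 ⇒ 0 = 2
(z ⇒ (z · y)) ⇒ y = 2 ⇒ 0 = 2
¬((z ⇒ (z · y)) ⇒ y) = ¬2 = 2
(((y ⇒ y) ⇔ y) + z) + ¬((z ⇒ (z · y)) ⇒ y) = 2 + 2 = 2
No assignment yields a value below 2, so this is the minimum.

2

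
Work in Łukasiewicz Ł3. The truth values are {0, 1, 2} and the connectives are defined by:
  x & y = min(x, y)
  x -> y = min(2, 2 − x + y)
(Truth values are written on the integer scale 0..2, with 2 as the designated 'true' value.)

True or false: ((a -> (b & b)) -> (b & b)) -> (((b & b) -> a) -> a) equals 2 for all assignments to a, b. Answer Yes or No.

a = 0, b = 0 ↦ 2
a = 0, b = 1 ↦ 2
a = 0, b = 2 ↦ 2
a = 1, b = 0 ↦ 2
a = 1, b = 1 ↦ 2
a = 1, b = 2 ↦ 2
a = 2, b = 0 ↦ 2
a = 2, b = 1 ↦ 2
a = 2, b = 2 ↦ 2
Every assignment gives a value ≥ 2.

Yes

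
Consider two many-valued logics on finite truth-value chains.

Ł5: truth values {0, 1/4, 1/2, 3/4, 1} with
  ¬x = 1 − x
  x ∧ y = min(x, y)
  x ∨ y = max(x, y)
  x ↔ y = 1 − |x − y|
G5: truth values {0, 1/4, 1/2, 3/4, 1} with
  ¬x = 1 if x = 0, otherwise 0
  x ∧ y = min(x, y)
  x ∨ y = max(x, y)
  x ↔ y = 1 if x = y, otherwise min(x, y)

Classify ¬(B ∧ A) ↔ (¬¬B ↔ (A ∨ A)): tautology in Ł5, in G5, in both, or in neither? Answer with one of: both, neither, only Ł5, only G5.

In Ł5: at A = 0, B = 1/4 the value is 3/4 — not a tautology.
In G5: at A = 0, B = 1/4 the value is 0 — not a tautology.

neither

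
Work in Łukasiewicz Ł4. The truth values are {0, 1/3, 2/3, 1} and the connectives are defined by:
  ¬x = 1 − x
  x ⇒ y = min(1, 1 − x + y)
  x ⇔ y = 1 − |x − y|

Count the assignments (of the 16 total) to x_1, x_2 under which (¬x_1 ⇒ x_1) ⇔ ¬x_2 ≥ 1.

4

x_1 = 0, x_2 = 0 ↦ 0  <
x_1 = 0, x_2 = 1/3 ↦ 1/3  <
x_1 = 0, x_2 = 2/3 ↦ 2/3  <
x_1 = 0, x_2 = 1 ↦ 1  ≥
x_1 = 1/3, x_2 = 0 ↦ 2/3  <
x_1 = 1/3, x_2 = 1/3 ↦ 1  ≥
x_1 = 1/3, x_2 = 2/3 ↦ 2/3  <
x_1 = 1/3, x_2 = 1 ↦ 1/3  <
x_1 = 2/3, x_2 = 0 ↦ 1  ≥
x_1 = 2/3, x_2 = 1/3 ↦ 2/3  <
x_1 = 2/3, x_2 = 2/3 ↦ 1/3  <
x_1 = 2/3, x_2 = 1 ↦ 0  <
x_1 = 1, x_2 = 0 ↦ 1  ≥
x_1 = 1, x_2 = 1/3 ↦ 2/3  <
x_1 = 1, x_2 = 2/3 ↦ 1/3  <
x_1 = 1, x_2 = 1 ↦ 0  <
So 4 of the 16 assignments meet the threshold.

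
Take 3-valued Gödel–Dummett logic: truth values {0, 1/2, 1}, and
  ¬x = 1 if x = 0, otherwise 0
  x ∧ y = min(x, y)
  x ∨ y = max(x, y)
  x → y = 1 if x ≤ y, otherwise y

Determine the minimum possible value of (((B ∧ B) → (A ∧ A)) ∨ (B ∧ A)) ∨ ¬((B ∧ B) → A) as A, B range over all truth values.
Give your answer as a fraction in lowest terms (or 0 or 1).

Take A = 1/2, B = 1:
B ∧ B = 1 ∧ 1 = 1
A ∧ A = 1/2 ∧ 1/2 = 1/2
(B ∧ B) → (A ∧ A) = 1 → 1/2 = 1/2
B ∧ A = 1 ∧ 1/2 = 1/2
((B ∧ B) → (A ∧ A)) ∨ (B ∧ A) = 1/2 ∨ 1/2 = 1/2
B ∧ B = 1 ∧ 1 = 1
(B ∧ B) → A = 1 → 1/2 = 1/2
¬((B ∧ B) → A) = ¬1/2 = 0
(((B ∧ B) → (A ∧ A)) ∨ (B ∧ A)) ∨ ¬((B ∧ B) → A) = 1/2 ∨ 0 = 1/2
No assignment yields a value below 1/2, so this is the minimum.

1/2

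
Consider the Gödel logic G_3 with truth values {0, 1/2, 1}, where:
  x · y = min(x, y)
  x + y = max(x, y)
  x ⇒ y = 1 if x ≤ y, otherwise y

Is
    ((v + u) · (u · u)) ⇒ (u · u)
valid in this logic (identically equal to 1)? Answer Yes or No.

Yes

u = 0, v = 0 ↦ 1
u = 0, v = 1/2 ↦ 1
u = 0, v = 1 ↦ 1
u = 1/2, v = 0 ↦ 1
u = 1/2, v = 1/2 ↦ 1
u = 1/2, v = 1 ↦ 1
u = 1, v = 0 ↦ 1
u = 1, v = 1/2 ↦ 1
u = 1, v = 1 ↦ 1
Every assignment gives a value ≥ 1.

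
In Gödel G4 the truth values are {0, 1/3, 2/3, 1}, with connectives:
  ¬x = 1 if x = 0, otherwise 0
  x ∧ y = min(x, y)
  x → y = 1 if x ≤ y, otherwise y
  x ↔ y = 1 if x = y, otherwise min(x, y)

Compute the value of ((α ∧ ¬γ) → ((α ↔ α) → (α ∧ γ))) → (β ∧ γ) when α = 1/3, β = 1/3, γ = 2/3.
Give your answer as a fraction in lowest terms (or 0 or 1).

1/3

¬γ = ¬2/3 = 0
α ∧ ¬γ = 1/3 ∧ 0 = 0
α ↔ α = 1/3 ↔ 1/3 = 1
α ∧ γ = 1/3 ∧ 2/3 = 1/3
(α ↔ α) → (α ∧ γ) = 1 → 1/3 = 1/3
(α ∧ ¬γ) → ((α ↔ α) → (α ∧ γ)) = 0 → 1/3 = 1
β ∧ γ = 1/3 ∧ 2/3 = 1/3
((α ∧ ¬γ) → ((α ↔ α) → (α ∧ γ))) → (β ∧ γ) = 1 → 1/3 = 1/3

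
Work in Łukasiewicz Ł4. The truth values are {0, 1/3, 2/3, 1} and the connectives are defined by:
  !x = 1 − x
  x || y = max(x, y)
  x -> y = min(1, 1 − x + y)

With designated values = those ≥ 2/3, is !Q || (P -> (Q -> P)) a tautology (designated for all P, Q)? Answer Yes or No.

Yes

P = 0, Q = 0 ↦ 1
P = 0, Q = 1/3 ↦ 1
P = 0, Q = 2/3 ↦ 1
P = 0, Q = 1 ↦ 1
P = 1/3, Q = 0 ↦ 1
P = 1/3, Q = 1/3 ↦ 1
P = 1/3, Q = 2/3 ↦ 1
P = 1/3, Q = 1 ↦ 1
P = 2/3, Q = 0 ↦ 1
P = 2/3, Q = 1/3 ↦ 1
P = 2/3, Q = 2/3 ↦ 1
P = 2/3, Q = 1 ↦ 1
P = 1, Q = 0 ↦ 1
P = 1, Q = 1/3 ↦ 1
P = 1, Q = 2/3 ↦ 1
P = 1, Q = 1 ↦ 1
Every assignment gives a value ≥ 2/3.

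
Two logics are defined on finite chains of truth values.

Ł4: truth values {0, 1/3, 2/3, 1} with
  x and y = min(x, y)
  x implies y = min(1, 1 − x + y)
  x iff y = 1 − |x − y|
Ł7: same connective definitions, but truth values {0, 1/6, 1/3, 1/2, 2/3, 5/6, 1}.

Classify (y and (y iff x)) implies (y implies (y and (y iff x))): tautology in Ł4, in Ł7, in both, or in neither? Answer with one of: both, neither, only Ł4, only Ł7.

both

In Ł4: every assignment gives 1 — tautology.
In Ł7: every assignment gives 1 — tautology.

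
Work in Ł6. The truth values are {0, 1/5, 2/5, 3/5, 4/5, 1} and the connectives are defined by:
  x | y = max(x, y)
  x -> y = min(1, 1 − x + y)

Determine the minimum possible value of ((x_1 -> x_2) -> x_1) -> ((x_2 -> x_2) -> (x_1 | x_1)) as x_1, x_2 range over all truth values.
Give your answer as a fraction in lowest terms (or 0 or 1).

3/5

Take x_1 = 2/5, x_2 = 0:
x_1 -> x_2 = 2/5 -> 0 = 3/5
(x_1 -> x_2) -> x_1 = 3/5 -> 2/5 = 4/5
x_2 -> x_2 = 0 -> 0 = 1
x_1 | x_1 = 2/5 | 2/5 = 2/5
(x_2 -> x_2) -> (x_1 | x_1) = 1 -> 2/5 = 2/5
((x_1 -> x_2) -> x_1) -> ((x_2 -> x_2) -> (x_1 | x_1)) = 4/5 -> 2/5 = 3/5
No assignment yields a value below 3/5, so this is the minimum.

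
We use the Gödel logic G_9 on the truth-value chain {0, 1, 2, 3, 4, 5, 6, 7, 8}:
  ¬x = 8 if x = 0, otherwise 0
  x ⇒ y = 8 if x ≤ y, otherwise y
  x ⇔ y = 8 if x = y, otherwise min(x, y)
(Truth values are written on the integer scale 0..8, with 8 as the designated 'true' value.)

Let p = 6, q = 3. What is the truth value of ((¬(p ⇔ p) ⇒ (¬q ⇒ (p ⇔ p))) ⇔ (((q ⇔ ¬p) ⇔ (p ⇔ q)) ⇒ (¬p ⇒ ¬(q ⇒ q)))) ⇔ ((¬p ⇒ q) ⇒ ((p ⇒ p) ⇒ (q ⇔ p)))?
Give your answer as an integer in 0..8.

3

p ⇔ p = 6 ⇔ 6 = 8
¬(p ⇔ p) = ¬8 = 0
¬q = ¬3 = 0
p ⇔ p = 6 ⇔ 6 = 8
¬q ⇒ (p ⇔ p) = 0 ⇒ 8 = 8
¬(p ⇔ p) ⇒ (¬q ⇒ (p ⇔ p)) = 0 ⇒ 8 = 8
¬p = ¬6 = 0
q ⇔ ¬p = 3 ⇔ 0 = 0
p ⇔ q = 6 ⇔ 3 = 3
(q ⇔ ¬p) ⇔ (p ⇔ q) = 0 ⇔ 3 = 0
¬p = ¬6 = 0
q ⇒ q = 3 ⇒ 3 = 8
¬(q ⇒ q) = ¬8 = 0
¬p ⇒ ¬(q ⇒ q) = 0 ⇒ 0 = 8
((q ⇔ ¬p) ⇔ (p ⇔ q)) ⇒ (¬p ⇒ ¬(q ⇒ q)) = 0 ⇒ 8 = 8
(¬(p ⇔ p) ⇒ (¬q ⇒ (p ⇔ p))) ⇔ (((q ⇔ ¬p) ⇔ (p ⇔ q)) ⇒ (¬p ⇒ ¬(q ⇒ q))) = 8 ⇔ 8 = 8
¬p = ¬6 = 0
¬p ⇒ q = 0 ⇒ 3 = 8
p ⇒ p = 6 ⇒ 6 = 8
q ⇔ p = 3 ⇔ 6 = 3
(p ⇒ p) ⇒ (q ⇔ p) = 8 ⇒ 3 = 3
(¬p ⇒ q) ⇒ ((p ⇒ p) ⇒ (q ⇔ p)) = 8 ⇒ 3 = 3
((¬(p ⇔ p) ⇒ (¬q ⇒ (p ⇔ p))) ⇔ (((q ⇔ ¬p) ⇔ (p ⇔ q)) ⇒ (¬p ⇒ ¬(q ⇒ q)))) ⇔ ((¬p ⇒ q) ⇒ ((p ⇒ p) ⇒ (q ⇔ p))) = 8 ⇔ 3 = 3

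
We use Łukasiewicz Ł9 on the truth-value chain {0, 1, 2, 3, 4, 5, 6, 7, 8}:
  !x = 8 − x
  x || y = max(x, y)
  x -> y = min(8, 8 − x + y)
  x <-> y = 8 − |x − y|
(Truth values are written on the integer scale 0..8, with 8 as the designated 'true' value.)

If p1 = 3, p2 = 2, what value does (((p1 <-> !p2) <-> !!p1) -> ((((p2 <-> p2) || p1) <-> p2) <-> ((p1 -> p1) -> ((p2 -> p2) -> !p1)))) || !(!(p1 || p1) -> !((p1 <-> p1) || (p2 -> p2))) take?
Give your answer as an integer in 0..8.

!p2 = !2 = 6
p1 <-> !p2 = 3 <-> 6 = 5
!p1 = !3 = 5
!!p1 = !5 = 3
(p1 <-> !p2) <-> !!p1 = 5 <-> 3 = 6
p2 <-> p2 = 2 <-> 2 = 8
(p2 <-> p2) || p1 = 8 || 3 = 8
((p2 <-> p2) || p1) <-> p2 = 8 <-> 2 = 2
p1 -> p1 = 3 -> 3 = 8
p2 -> p2 = 2 -> 2 = 8
!p1 = !3 = 5
(p2 -> p2) -> !p1 = 8 -> 5 = 5
(p1 -> p1) -> ((p2 -> p2) -> !p1) = 8 -> 5 = 5
(((p2 <-> p2) || p1) <-> p2) <-> ((p1 -> p1) -> ((p2 -> p2) -> !p1)) = 2 <-> 5 = 5
((p1 <-> !p2) <-> !!p1) -> ((((p2 <-> p2) || p1) <-> p2) <-> ((p1 -> p1) -> ((p2 -> p2) -> !p1))) = 6 -> 5 = 7
p1 || p1 = 3 || 3 = 3
!(p1 || p1) = !3 = 5
p1 <-> p1 = 3 <-> 3 = 8
p2 -> p2 = 2 -> 2 = 8
(p1 <-> p1) || (p2 -> p2) = 8 || 8 = 8
!((p1 <-> p1) || (p2 -> p2)) = !8 = 0
!(p1 || p1) -> !((p1 <-> p1) || (p2 -> p2)) = 5 -> 0 = 3
!(!(p1 || p1) -> !((p1 <-> p1) || (p2 -> p2))) = !3 = 5
(((p1 <-> !p2) <-> !!p1) -> ((((p2 <-> p2) || p1) <-> p2) <-> ((p1 -> p1) -> ((p2 -> p2) -> !p1)))) || !(!(p1 || p1) -> !((p1 <-> p1) || (p2 -> p2))) = 7 || 5 = 7

7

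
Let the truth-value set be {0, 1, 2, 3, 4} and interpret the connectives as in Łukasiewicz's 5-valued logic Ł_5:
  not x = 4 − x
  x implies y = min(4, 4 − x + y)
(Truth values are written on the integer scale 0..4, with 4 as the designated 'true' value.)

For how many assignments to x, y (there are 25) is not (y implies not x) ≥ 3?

value 4: 1 assignment (counts)
value 3: 2 assignments (counts)
value 2: 3 assignments
value 1: 4 assignments
value 0: 15 assignments
So 3 of the 25 assignments meet the threshold.

3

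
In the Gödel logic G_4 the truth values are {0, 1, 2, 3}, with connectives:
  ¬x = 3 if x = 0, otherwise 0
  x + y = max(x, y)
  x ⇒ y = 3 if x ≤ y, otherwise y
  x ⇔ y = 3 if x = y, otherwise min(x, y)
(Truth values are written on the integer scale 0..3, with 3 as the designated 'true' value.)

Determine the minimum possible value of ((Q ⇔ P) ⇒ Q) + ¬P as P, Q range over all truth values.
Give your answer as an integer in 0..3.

Take P = 1, Q = 1:
Q ⇔ P = 1 ⇔ 1 = 3
(Q ⇔ P) ⇒ Q = 3 ⇒ 1 = 1
¬P = ¬1 = 0
((Q ⇔ P) ⇒ Q) + ¬P = 1 + 0 = 1
No assignment yields a value below 1, so this is the minimum.

1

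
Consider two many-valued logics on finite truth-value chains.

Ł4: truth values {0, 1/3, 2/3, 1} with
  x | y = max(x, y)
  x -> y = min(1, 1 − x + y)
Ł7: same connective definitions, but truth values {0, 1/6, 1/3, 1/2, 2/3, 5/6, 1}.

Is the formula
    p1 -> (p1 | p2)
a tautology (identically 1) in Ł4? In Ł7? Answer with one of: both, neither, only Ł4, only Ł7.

both

In Ł4: every assignment gives 1 — tautology.
In Ł7: every assignment gives 1 — tautology.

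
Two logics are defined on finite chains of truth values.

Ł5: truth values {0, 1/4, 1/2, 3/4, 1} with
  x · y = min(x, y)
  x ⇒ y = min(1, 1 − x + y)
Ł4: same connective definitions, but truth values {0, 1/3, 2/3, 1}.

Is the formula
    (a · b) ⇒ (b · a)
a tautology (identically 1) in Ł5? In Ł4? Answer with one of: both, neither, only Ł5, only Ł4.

In Ł5: every assignment gives 1 — tautology.
In Ł4: every assignment gives 1 — tautology.

both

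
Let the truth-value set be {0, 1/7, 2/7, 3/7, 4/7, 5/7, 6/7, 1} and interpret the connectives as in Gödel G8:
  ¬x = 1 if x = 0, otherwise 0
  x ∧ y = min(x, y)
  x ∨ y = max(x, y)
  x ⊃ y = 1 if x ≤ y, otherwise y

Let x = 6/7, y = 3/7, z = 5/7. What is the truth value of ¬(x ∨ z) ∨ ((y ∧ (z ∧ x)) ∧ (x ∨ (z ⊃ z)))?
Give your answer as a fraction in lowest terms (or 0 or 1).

3/7

x ∨ z = 6/7 ∨ 5/7 = 6/7
¬(x ∨ z) = ¬6/7 = 0
z ∧ x = 5/7 ∧ 6/7 = 5/7
y ∧ (z ∧ x) = 3/7 ∧ 5/7 = 3/7
z ⊃ z = 5/7 ⊃ 5/7 = 1
x ∨ (z ⊃ z) = 6/7 ∨ 1 = 1
(y ∧ (z ∧ x)) ∧ (x ∨ (z ⊃ z)) = 3/7 ∧ 1 = 3/7
¬(x ∨ z) ∨ ((y ∧ (z ∧ x)) ∧ (x ∨ (z ⊃ z))) = 0 ∨ 3/7 = 3/7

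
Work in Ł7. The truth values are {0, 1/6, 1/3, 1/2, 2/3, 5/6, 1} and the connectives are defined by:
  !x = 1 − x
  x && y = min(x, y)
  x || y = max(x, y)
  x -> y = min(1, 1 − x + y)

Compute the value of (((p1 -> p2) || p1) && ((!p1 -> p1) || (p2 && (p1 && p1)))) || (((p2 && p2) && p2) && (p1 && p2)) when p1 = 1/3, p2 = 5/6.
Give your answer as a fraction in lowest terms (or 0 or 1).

p1 -> p2 = 1/3 -> 5/6 = 1
(p1 -> p2) || p1 = 1 || 1/3 = 1
!p1 = !1/3 = 2/3
!p1 -> p1 = 2/3 -> 1/3 = 2/3
p1 && p1 = 1/3 && 1/3 = 1/3
p2 && (p1 && p1) = 5/6 && 1/3 = 1/3
(!p1 -> p1) || (p2 && (p1 && p1)) = 2/3 || 1/3 = 2/3
((p1 -> p2) || p1) && ((!p1 -> p1) || (p2 && (p1 && p1))) = 1 && 2/3 = 2/3
p2 && p2 = 5/6 && 5/6 = 5/6
(p2 && p2) && p2 = 5/6 && 5/6 = 5/6
p1 && p2 = 1/3 && 5/6 = 1/3
((p2 && p2) && p2) && (p1 && p2) = 5/6 && 1/3 = 1/3
(((p1 -> p2) || p1) && ((!p1 -> p1) || (p2 && (p1 && p1)))) || (((p2 && p2) && p2) && (p1 && p2)) = 2/3 || 1/3 = 2/3

2/3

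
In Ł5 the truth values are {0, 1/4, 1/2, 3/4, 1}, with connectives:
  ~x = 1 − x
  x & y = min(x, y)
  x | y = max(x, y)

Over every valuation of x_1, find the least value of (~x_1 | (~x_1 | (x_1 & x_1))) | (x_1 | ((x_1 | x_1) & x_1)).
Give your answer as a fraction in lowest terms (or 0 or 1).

Take x_1 = 1/2:
~x_1 = ~1/2 = 1/2
~x_1 = ~1/2 = 1/2
x_1 & x_1 = 1/2 & 1/2 = 1/2
~x_1 | (x_1 & x_1) = 1/2 | 1/2 = 1/2
~x_1 | (~x_1 | (x_1 & x_1)) = 1/2 | 1/2 = 1/2
x_1 | x_1 = 1/2 | 1/2 = 1/2
(x_1 | x_1) & x_1 = 1/2 & 1/2 = 1/2
x_1 | ((x_1 | x_1) & x_1) = 1/2 | 1/2 = 1/2
(~x_1 | (~x_1 | (x_1 & x_1))) | (x_1 | ((x_1 | x_1) & x_1)) = 1/2 | 1/2 = 1/2
No assignment yields a value below 1/2, so this is the minimum.

1/2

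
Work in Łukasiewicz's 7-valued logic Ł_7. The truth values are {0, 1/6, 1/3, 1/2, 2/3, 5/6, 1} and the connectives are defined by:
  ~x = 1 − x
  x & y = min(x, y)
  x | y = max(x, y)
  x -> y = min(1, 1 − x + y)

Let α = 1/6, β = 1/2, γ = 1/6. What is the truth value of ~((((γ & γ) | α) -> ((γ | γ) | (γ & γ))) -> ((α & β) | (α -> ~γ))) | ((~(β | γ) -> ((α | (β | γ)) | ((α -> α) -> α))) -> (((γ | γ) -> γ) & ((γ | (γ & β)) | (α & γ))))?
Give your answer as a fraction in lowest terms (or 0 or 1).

1/6

γ & γ = 1/6 & 1/6 = 1/6
(γ & γ) | α = 1/6 | 1/6 = 1/6
γ | γ = 1/6 | 1/6 = 1/6
γ & γ = 1/6 & 1/6 = 1/6
(γ | γ) | (γ & γ) = 1/6 | 1/6 = 1/6
((γ & γ) | α) -> ((γ | γ) | (γ & γ)) = 1/6 -> 1/6 = 1
α & β = 1/6 & 1/2 = 1/6
~γ = ~1/6 = 5/6
α -> ~γ = 1/6 -> 5/6 = 1
(α & β) | (α -> ~γ) = 1/6 | 1 = 1
(((γ & γ) | α) -> ((γ | γ) | (γ & γ))) -> ((α & β) | (α -> ~γ)) = 1 -> 1 = 1
~((((γ & γ) | α) -> ((γ | γ) | (γ & γ))) -> ((α & β) | (α -> ~γ))) = ~1 = 0
β | γ = 1/2 | 1/6 = 1/2
~(β | γ) = ~1/2 = 1/2
β | γ = 1/2 | 1/6 = 1/2
α | (β | γ) = 1/6 | 1/2 = 1/2
α -> α = 1/6 -> 1/6 = 1
(α -> α) -> α = 1 -> 1/6 = 1/6
(α | (β | γ)) | ((α -> α) -> α) = 1/2 | 1/6 = 1/2
~(β | γ) -> ((α | (β | γ)) | ((α -> α) -> α)) = 1/2 -> 1/2 = 1
γ | γ = 1/6 | 1/6 = 1/6
(γ | γ) -> γ = 1/6 -> 1/6 = 1
γ & β = 1/6 & 1/2 = 1/6
γ | (γ & β) = 1/6 | 1/6 = 1/6
α & γ = 1/6 & 1/6 = 1/6
(γ | (γ & β)) | (α & γ) = 1/6 | 1/6 = 1/6
((γ | γ) -> γ) & ((γ | (γ & β)) | (α & γ)) = 1 & 1/6 = 1/6
(~(β | γ) -> ((α | (β | γ)) | ((α -> α) -> α))) -> (((γ | γ) -> γ) & ((γ | (γ & β)) | (α & γ))) = 1 -> 1/6 = 1/6
~((((γ & γ) | α) -> ((γ | γ) | (γ & γ))) -> ((α & β) | (α -> ~γ))) | ((~(β | γ) -> ((α | (β | γ)) | ((α -> α) -> α))) -> (((γ | γ) -> γ) & ((γ | (γ & β)) | (α & γ)))) = 0 | 1/6 = 1/6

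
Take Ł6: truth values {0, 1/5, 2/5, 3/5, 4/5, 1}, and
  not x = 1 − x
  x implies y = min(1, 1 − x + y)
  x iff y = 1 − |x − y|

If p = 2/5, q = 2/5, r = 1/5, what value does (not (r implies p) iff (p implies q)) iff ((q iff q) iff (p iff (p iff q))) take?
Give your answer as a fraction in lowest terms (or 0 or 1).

r implies p = 1/5 implies 2/5 = 1
not (r implies p) = not 1 = 0
p implies q = 2/5 implies 2/5 = 1
not (r implies p) iff (p implies q) = 0 iff 1 = 0
q iff q = 2/5 iff 2/5 = 1
p iff q = 2/5 iff 2/5 = 1
p iff (p iff q) = 2/5 iff 1 = 2/5
(q iff q) iff (p iff (p iff q)) = 1 iff 2/5 = 2/5
(not (r implies p) iff (p implies q)) iff ((q iff q) iff (p iff (p iff q))) = 0 iff 2/5 = 3/5

3/5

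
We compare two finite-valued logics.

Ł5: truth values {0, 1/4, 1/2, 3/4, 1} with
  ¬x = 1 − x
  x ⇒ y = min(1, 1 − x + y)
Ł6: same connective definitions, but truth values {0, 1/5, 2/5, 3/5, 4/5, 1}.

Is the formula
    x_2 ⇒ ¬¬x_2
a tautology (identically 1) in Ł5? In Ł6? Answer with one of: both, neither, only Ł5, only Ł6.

both

In Ł5: every assignment gives 1 — tautology.
In Ł6: every assignment gives 1 — tautology.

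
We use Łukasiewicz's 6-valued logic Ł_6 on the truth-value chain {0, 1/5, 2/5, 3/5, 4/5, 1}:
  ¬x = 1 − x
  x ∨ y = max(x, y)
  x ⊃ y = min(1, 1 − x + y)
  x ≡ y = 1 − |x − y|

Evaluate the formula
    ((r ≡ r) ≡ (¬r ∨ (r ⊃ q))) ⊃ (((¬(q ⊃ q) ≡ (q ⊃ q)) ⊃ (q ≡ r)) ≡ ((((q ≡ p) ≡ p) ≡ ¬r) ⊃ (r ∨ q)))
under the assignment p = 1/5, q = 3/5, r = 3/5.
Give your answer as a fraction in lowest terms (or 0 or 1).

r ≡ r = 3/5 ≡ 3/5 = 1
¬r = ¬3/5 = 2/5
r ⊃ q = 3/5 ⊃ 3/5 = 1
¬r ∨ (r ⊃ q) = 2/5 ∨ 1 = 1
(r ≡ r) ≡ (¬r ∨ (r ⊃ q)) = 1 ≡ 1 = 1
q ⊃ q = 3/5 ⊃ 3/5 = 1
¬(q ⊃ q) = ¬1 = 0
q ⊃ q = 3/5 ⊃ 3/5 = 1
¬(q ⊃ q) ≡ (q ⊃ q) = 0 ≡ 1 = 0
q ≡ r = 3/5 ≡ 3/5 = 1
(¬(q ⊃ q) ≡ (q ⊃ q)) ⊃ (q ≡ r) = 0 ⊃ 1 = 1
q ≡ p = 3/5 ≡ 1/5 = 3/5
(q ≡ p) ≡ p = 3/5 ≡ 1/5 = 3/5
¬r = ¬3/5 = 2/5
((q ≡ p) ≡ p) ≡ ¬r = 3/5 ≡ 2/5 = 4/5
r ∨ q = 3/5 ∨ 3/5 = 3/5
(((q ≡ p) ≡ p) ≡ ¬r) ⊃ (r ∨ q) = 4/5 ⊃ 3/5 = 4/5
((¬(q ⊃ q) ≡ (q ⊃ q)) ⊃ (q ≡ r)) ≡ ((((q ≡ p) ≡ p) ≡ ¬r) ⊃ (r ∨ q)) = 1 ≡ 4/5 = 4/5
((r ≡ r) ≡ (¬r ∨ (r ⊃ q))) ⊃ (((¬(q ⊃ q) ≡ (q ⊃ q)) ⊃ (q ≡ r)) ≡ ((((q ≡ p) ≡ p) ≡ ¬r) ⊃ (r ∨ q))) = 1 ⊃ 4/5 = 4/5

4/5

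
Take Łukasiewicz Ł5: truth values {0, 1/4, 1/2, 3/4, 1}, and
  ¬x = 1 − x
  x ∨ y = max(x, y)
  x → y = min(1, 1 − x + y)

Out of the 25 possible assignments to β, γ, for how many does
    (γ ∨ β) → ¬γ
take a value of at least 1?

12

value 1: 12 assignments (counts)
value 3/4: 2 assignments
value 1/2: 5 assignments
value 1/4: 1 assignment
value 0: 5 assignments
So 12 of the 25 assignments meet the threshold.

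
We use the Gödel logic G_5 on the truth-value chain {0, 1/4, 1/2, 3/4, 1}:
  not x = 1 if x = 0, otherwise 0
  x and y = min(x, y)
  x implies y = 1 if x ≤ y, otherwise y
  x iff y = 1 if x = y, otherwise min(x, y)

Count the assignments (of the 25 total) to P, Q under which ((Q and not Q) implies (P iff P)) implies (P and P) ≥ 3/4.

10

value 1: 5 assignments (counts)
value 3/4: 5 assignments (counts)
value 1/2: 5 assignments
value 1/4: 5 assignments
value 0: 5 assignments
So 10 of the 25 assignments meet the threshold.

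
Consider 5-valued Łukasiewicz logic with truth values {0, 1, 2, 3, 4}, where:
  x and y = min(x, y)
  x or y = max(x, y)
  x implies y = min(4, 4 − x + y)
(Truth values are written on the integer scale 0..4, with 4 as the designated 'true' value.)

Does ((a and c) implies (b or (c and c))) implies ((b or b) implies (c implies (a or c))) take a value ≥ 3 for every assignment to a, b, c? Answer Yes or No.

At a = 0, b = 2, c = 1, for instance:
a and c = 0 and 1 = 0
c and c = 1 and 1 = 1
b or (c and c) = 2 or 1 = 2
(a and c) implies (b or (c and c)) = 0 implies 2 = 4
b or b = 2 or 2 = 2
a or c = 0 or 1 = 1
c implies (a or c) = 1 implies 1 = 4
(b or b) implies (c implies (a or c)) = 2 implies 4 = 4
((a and c) implies (b or (c and c))) implies ((b or b) implies (c implies (a or c))) = 4 implies 4 = 4
and checking the remaining 124 assignments likewise gives ≥ 3 in every case.

Yes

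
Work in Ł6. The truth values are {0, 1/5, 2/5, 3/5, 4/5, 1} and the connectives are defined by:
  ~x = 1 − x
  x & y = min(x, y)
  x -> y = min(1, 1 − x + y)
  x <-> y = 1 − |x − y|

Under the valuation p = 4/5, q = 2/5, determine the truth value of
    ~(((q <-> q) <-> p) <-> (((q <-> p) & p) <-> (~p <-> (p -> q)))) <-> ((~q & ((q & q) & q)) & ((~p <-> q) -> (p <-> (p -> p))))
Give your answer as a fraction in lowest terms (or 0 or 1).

4/5

q <-> q = 2/5 <-> 2/5 = 1
(q <-> q) <-> p = 1 <-> 4/5 = 4/5
q <-> p = 2/5 <-> 4/5 = 3/5
(q <-> p) & p = 3/5 & 4/5 = 3/5
~p = ~4/5 = 1/5
p -> q = 4/5 -> 2/5 = 3/5
~p <-> (p -> q) = 1/5 <-> 3/5 = 3/5
((q <-> p) & p) <-> (~p <-> (p -> q)) = 3/5 <-> 3/5 = 1
((q <-> q) <-> p) <-> (((q <-> p) & p) <-> (~p <-> (p -> q))) = 4/5 <-> 1 = 4/5
~(((q <-> q) <-> p) <-> (((q <-> p) & p) <-> (~p <-> (p -> q)))) = ~4/5 = 1/5
~q = ~2/5 = 3/5
q & q = 2/5 & 2/5 = 2/5
(q & q) & q = 2/5 & 2/5 = 2/5
~q & ((q & q) & q) = 3/5 & 2/5 = 2/5
~p = ~4/5 = 1/5
~p <-> q = 1/5 <-> 2/5 = 4/5
p -> p = 4/5 -> 4/5 = 1
p <-> (p -> p) = 4/5 <-> 1 = 4/5
(~p <-> q) -> (p <-> (p -> p)) = 4/5 -> 4/5 = 1
(~q & ((q & q) & q)) & ((~p <-> q) -> (p <-> (p -> p))) = 2/5 & 1 = 2/5
~(((q <-> q) <-> p) <-> (((q <-> p) & p) <-> (~p <-> (p -> q)))) <-> ((~q & ((q & q) & q)) & ((~p <-> q) -> (p <-> (p -> p)))) = 1/5 <-> 2/5 = 4/5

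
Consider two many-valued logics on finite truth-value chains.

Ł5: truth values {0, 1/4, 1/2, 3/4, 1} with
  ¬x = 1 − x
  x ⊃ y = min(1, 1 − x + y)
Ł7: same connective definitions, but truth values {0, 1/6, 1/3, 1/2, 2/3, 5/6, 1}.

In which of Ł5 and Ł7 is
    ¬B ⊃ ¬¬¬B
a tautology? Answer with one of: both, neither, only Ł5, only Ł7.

In Ł5: every assignment gives 1 — tautology.
In Ł7: every assignment gives 1 — tautology.

both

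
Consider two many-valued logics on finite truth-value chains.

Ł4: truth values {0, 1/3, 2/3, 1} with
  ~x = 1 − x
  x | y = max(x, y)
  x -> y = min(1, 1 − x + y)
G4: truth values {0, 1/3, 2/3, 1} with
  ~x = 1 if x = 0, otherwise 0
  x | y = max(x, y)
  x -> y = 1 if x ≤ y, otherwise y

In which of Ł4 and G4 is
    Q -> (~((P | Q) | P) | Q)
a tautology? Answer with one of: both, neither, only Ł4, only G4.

In Ł4: every assignment gives 1 — tautology.
In G4: every assignment gives 1 — tautology.

both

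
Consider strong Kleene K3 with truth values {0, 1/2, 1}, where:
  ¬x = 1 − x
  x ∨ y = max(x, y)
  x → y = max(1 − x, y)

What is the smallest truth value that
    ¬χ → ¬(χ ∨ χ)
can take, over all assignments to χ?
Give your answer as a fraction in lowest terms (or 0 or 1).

Take χ = 1/2:
¬χ = ¬1/2 = 1/2
χ ∨ χ = 1/2 ∨ 1/2 = 1/2
¬(χ ∨ χ) = ¬1/2 = 1/2
¬χ → ¬(χ ∨ χ) = 1/2 → 1/2 = 1/2
No assignment yields a value below 1/2, so this is the minimum.

1/2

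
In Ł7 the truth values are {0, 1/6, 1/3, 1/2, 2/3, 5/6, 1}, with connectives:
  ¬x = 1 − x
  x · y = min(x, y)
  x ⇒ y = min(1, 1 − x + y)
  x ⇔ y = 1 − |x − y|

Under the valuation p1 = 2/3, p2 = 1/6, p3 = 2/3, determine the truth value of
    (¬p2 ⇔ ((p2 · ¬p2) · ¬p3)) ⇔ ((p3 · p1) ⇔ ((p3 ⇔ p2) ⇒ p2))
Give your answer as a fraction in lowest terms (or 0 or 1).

1/3

¬p2 = ¬1/6 = 5/6
¬p2 = ¬1/6 = 5/6
p2 · ¬p2 = 1/6 · 5/6 = 1/6
¬p3 = ¬2/3 = 1/3
(p2 · ¬p2) · ¬p3 = 1/6 · 1/3 = 1/6
¬p2 ⇔ ((p2 · ¬p2) · ¬p3) = 5/6 ⇔ 1/6 = 1/3
p3 · p1 = 2/3 · 2/3 = 2/3
p3 ⇔ p2 = 2/3 ⇔ 1/6 = 1/2
(p3 ⇔ p2) ⇒ p2 = 1/2 ⇒ 1/6 = 2/3
(p3 · p1) ⇔ ((p3 ⇔ p2) ⇒ p2) = 2/3 ⇔ 2/3 = 1
(¬p2 ⇔ ((p2 · ¬p2) · ¬p3)) ⇔ ((p3 · p1) ⇔ ((p3 ⇔ p2) ⇒ p2)) = 1/3 ⇔ 1 = 1/3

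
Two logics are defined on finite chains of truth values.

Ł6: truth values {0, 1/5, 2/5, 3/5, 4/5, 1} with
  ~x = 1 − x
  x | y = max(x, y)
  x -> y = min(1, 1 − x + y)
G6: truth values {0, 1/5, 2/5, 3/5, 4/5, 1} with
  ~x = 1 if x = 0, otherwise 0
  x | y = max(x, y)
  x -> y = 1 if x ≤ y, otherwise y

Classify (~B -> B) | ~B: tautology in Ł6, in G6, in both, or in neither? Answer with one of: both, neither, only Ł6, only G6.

In Ł6: at B = 1/5 the value is 4/5 — not a tautology.
In G6: every assignment gives 1 — tautology.

only G6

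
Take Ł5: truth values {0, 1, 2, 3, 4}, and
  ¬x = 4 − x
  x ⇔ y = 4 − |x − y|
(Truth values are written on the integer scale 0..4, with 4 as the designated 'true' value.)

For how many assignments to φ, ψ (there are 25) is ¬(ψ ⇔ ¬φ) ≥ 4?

value 4: 2 assignments (counts)
value 3: 4 assignments
value 2: 6 assignments
value 1: 8 assignments
value 0: 5 assignments
So 2 of the 25 assignments meet the threshold.

2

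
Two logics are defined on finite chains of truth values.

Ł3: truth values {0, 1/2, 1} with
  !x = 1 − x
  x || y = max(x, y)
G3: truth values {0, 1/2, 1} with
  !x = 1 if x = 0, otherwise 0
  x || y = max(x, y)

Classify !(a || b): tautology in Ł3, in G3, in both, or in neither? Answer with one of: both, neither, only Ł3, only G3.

In Ł3: at a = 0, b = 1/2 the value is 1/2 — not a tautology.
In G3: at a = 0, b = 1/2 the value is 0 — not a tautology.

neither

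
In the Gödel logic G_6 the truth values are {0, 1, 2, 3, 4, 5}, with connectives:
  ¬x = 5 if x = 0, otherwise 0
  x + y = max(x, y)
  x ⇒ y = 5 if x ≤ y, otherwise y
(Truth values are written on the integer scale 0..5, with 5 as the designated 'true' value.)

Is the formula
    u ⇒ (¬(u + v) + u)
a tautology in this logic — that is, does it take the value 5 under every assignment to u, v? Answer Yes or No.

Yes

At u = 4, v = 2, for instance:
u + v = 4 + 2 = 4
¬(u + v) = ¬4 = 0
¬(u + v) + u = 0 + 4 = 4
u ⇒ (¬(u + v) + u) = 4 ⇒ 4 = 5
and checking the remaining 35 assignments likewise gives ≥ 5 in every case.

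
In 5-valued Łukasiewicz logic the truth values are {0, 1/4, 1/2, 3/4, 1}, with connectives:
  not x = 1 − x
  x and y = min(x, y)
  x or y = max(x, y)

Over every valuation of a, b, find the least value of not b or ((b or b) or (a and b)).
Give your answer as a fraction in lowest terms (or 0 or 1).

1/2

Take a = 0, b = 1/2:
not b = not 1/2 = 1/2
b or b = 1/2 or 1/2 = 1/2
a and b = 0 and 1/2 = 0
(b or b) or (a and b) = 1/2 or 0 = 1/2
not b or ((b or b) or (a and b)) = 1/2 or 1/2 = 1/2
No assignment yields a value below 1/2, so this is the minimum.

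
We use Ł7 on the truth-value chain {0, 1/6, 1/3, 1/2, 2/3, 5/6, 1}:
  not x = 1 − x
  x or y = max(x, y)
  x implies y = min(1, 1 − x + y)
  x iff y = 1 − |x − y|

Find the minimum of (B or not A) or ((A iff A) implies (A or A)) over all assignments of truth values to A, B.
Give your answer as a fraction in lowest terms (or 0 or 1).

Take A = 1/2, B = 0:
not A = not 1/2 = 1/2
B or not A = 0 or 1/2 = 1/2
A iff A = 1/2 iff 1/2 = 1
A or A = 1/2 or 1/2 = 1/2
(A iff A) implies (A or A) = 1 implies 1/2 = 1/2
(B or not A) or ((A iff A) implies (A or A)) = 1/2 or 1/2 = 1/2
No assignment yields a value below 1/2, so this is the minimum.

1/2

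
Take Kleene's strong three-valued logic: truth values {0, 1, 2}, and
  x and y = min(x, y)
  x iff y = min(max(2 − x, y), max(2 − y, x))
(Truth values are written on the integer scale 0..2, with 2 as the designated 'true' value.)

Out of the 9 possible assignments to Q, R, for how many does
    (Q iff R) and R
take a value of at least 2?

Q = 0, R = 0 ↦ 0  <
Q = 0, R = 1 ↦ 1  <
Q = 0, R = 2 ↦ 0  <
Q = 1, R = 0 ↦ 0  <
Q = 1, R = 1 ↦ 1  <
Q = 1, R = 2 ↦ 1  <
Q = 2, R = 0 ↦ 0  <
Q = 2, R = 1 ↦ 1  <
Q = 2, R = 2 ↦ 2  ≥
So 1 of the 9 assignments meets the threshold.

1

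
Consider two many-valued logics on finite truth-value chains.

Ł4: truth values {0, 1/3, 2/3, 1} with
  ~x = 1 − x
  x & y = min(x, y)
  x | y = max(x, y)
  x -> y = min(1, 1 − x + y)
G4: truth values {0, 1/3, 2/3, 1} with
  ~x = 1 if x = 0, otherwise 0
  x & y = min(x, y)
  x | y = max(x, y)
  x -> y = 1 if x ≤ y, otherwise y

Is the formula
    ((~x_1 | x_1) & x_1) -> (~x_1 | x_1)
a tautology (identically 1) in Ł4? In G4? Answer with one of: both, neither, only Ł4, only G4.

In Ł4: every assignment gives 1 — tautology.
In G4: every assignment gives 1 — tautology.

both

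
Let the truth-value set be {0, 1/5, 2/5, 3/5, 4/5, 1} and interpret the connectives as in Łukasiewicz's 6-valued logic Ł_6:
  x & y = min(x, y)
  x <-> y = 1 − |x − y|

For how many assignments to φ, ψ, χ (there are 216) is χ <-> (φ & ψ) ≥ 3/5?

144

value 1: 36 assignments (counts)
value 4/5: 60 assignments (counts)
value 3/5: 48 assignments (counts)
value 2/5: 36 assignments
value 1/5: 24 assignments
value 0: 12 assignments
So 144 of the 216 assignments meet the threshold.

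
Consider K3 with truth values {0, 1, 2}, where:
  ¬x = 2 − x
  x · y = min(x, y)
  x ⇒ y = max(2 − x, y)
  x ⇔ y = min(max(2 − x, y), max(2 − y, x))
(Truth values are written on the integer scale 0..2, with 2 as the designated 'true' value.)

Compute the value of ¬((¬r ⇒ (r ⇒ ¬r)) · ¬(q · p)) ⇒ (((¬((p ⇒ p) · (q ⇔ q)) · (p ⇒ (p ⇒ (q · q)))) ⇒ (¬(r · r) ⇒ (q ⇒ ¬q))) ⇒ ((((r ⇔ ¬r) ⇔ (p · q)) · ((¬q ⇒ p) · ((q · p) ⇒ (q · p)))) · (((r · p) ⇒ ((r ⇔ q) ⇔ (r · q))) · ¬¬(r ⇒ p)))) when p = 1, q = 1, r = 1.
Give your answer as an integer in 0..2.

¬r = ¬1 = 1
¬r = ¬1 = 1
r ⇒ ¬r = 1 ⇒ 1 = 1
¬r ⇒ (r ⇒ ¬r) = 1 ⇒ 1 = 1
q · p = 1 · 1 = 1
¬(q · p) = ¬1 = 1
(¬r ⇒ (r ⇒ ¬r)) · ¬(q · p) = 1 · 1 = 1
¬((¬r ⇒ (r ⇒ ¬r)) · ¬(q · p)) = ¬1 = 1
p ⇒ p = 1 ⇒ 1 = 1
q ⇔ q = 1 ⇔ 1 = 1
(p ⇒ p) · (q ⇔ q) = 1 · 1 = 1
¬((p ⇒ p) · (q ⇔ q)) = ¬1 = 1
q · q = 1 · 1 = 1
p ⇒ (q · q) = 1 ⇒ 1 = 1
p ⇒ (p ⇒ (q · q)) = 1 ⇒ 1 = 1
¬((p ⇒ p) · (q ⇔ q)) · (p ⇒ (p ⇒ (q · q))) = 1 · 1 = 1
r · r = 1 · 1 = 1
¬(r · r) = ¬1 = 1
¬q = ¬1 = 1
q ⇒ ¬q = 1 ⇒ 1 = 1
¬(r · r) ⇒ (q ⇒ ¬q) = 1 ⇒ 1 = 1
(¬((p ⇒ p) · (q ⇔ q)) · (p ⇒ (p ⇒ (q · q)))) ⇒ (¬(r · r) ⇒ (q ⇒ ¬q)) = 1 ⇒ 1 = 1
¬r = ¬1 = 1
r ⇔ ¬r = 1 ⇔ 1 = 1
p · q = 1 · 1 = 1
(r ⇔ ¬r) ⇔ (p · q) = 1 ⇔ 1 = 1
¬q = ¬1 = 1
¬q ⇒ p = 1 ⇒ 1 = 1
q · p = 1 · 1 = 1
q · p = 1 · 1 = 1
(q · p) ⇒ (q · p) = 1 ⇒ 1 = 1
(¬q ⇒ p) · ((q · p) ⇒ (q · p)) = 1 · 1 = 1
((r ⇔ ¬r) ⇔ (p · q)) · ((¬q ⇒ p) · ((q · p) ⇒ (q · p))) = 1 · 1 = 1
r · p = 1 · 1 = 1
r ⇔ q = 1 ⇔ 1 = 1
r · q = 1 · 1 = 1
(r ⇔ q) ⇔ (r · q) = 1 ⇔ 1 = 1
(r · p) ⇒ ((r ⇔ q) ⇔ (r · q)) = 1 ⇒ 1 = 1
r ⇒ p = 1 ⇒ 1 = 1
¬(r ⇒ p) = ¬1 = 1
¬¬(r ⇒ p) = ¬1 = 1
((r · p) ⇒ ((r ⇔ q) ⇔ (r · q))) · ¬¬(r ⇒ p) = 1 · 1 = 1
(((r ⇔ ¬r) ⇔ (p · q)) · ((¬q ⇒ p) · ((q · p) ⇒ (q · p)))) · (((r · p) ⇒ ((r ⇔ q) ⇔ (r · q))) · ¬¬(r ⇒ p)) = 1 · 1 = 1
((¬((p ⇒ p) · (q ⇔ q)) · (p ⇒ (p ⇒ (q · q)))) ⇒ (¬(r · r) ⇒ (q ⇒ ¬q))) ⇒ ((((r ⇔ ¬r) ⇔ (p · q)) · ((¬q ⇒ p) · ((q · p) ⇒ (q · p)))) · (((r · p) ⇒ ((r ⇔ q) ⇔ (r · q))) · ¬¬(r ⇒ p))) = 1 ⇒ 1 = 1
¬((¬r ⇒ (r ⇒ ¬r)) · ¬(q · p)) ⇒ (((¬((p ⇒ p) · (q ⇔ q)) · (p ⇒ (p ⇒ (q · q)))) ⇒ (¬(r · r) ⇒ (q ⇒ ¬q))) ⇒ ((((r ⇔ ¬r) ⇔ (p · q)) · ((¬q ⇒ p) · ((q · p) ⇒ (q · p)))) · (((r · p) ⇒ ((r ⇔ q) ⇔ (r · q))) · ¬¬(r ⇒ p)))) = 1 ⇒ 1 = 1

1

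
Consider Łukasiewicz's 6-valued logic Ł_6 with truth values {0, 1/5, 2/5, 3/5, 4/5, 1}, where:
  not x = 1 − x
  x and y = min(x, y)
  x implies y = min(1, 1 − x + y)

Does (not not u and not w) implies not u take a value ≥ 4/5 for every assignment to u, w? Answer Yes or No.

No

Counterexample: take u = 4/5, w = 0.
not u = not 4/5 = 1/5
not not u = not 1/5 = 4/5
not w = not 0 = 1
not not u and not w = 4/5 and 1 = 4/5
not u = not 4/5 = 1/5
(not not u and not w) implies not u = 4/5 implies 1/5 = 2/5
This gives 2/5, which is below 4/5.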